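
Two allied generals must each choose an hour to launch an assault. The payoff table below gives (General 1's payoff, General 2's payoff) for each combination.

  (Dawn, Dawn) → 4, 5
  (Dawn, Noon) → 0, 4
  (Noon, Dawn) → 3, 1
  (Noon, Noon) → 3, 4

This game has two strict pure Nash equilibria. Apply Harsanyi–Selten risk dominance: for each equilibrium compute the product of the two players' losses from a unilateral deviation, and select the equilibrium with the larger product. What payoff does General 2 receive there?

At both Dawn: General 1 loses 4 − 3 = 1 by deviating; General 2 loses 5 − 4 = 1. Product = 1·1 = 1.
At both Noon: General 1 loses 3 − 0 = 3 by deviating; General 2 loses 4 − 1 = 3. Product = 3·3 = 9.
9 > 1, so both Noon is risk-dominant. General 2's payoff there is 4.

4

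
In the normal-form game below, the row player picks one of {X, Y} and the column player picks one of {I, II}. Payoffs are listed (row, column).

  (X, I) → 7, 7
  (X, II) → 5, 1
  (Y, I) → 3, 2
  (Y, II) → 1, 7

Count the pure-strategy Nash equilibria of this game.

(X, I): the row player gets 7 (best alternative 3); the column player gets 7 (best alternative 1). Neither deviates — NE.
(Y, II) is not a NE: the row player would switch to X (5 > 1).
No other cell survives both best-response checks, so there is 1 pure NE.

1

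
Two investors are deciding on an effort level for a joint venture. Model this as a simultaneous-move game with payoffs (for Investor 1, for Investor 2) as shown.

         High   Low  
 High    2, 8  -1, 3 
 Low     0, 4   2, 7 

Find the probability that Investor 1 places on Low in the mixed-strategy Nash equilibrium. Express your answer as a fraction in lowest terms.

Investor 1's mix p on High must make Investor 2 indifferent between High and Low.
Investor 2's payoff from High: 8p + 4(1−p). From Low: 3p + 7(1−p).
Set equal: 5p = 3(1−p) → p = 3/8.
Probability on Low is 1 − 3/8 = 5/8.

5/8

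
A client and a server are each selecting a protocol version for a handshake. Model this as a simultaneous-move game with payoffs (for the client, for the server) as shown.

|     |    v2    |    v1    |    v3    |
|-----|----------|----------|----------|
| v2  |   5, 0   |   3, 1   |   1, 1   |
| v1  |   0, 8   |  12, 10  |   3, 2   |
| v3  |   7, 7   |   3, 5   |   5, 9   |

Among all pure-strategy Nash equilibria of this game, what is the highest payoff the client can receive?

12

Both v1 is a pure NE (the client: 12 ≥ 3; the server: 10 ≥ 8). The client gets 12.
Both v3 is a pure NE (the client: 5 ≥ 3; the server: 9 ≥ 7). The client gets 5.
Every other cell has a profitable deviation for at least one player. Highest of {12, 5} is 12.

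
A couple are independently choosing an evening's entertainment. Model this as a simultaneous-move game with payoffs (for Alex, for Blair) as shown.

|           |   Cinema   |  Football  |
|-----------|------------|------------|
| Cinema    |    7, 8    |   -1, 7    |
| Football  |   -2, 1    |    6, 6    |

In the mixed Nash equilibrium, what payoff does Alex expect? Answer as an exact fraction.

5/2

Blair mixes with probability q on Cinema, chosen so Alex is indifferent: 7q + (-1)(1−q) = (-2)q + 6(1−q) gives q = 7/16.
Alex's expected payoff (from either row, since indifferent) is 7·7/16 + (-1)·9/16 = 5/2.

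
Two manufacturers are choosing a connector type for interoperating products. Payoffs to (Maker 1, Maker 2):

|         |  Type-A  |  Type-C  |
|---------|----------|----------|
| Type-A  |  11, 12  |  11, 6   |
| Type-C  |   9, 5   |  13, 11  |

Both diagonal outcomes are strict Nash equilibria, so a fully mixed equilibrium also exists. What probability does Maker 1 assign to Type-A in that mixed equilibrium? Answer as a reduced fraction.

Maker 1's mix p on Type-A must make Maker 2 indifferent between Type-A and Type-C.
Maker 2's payoff from Type-A: 12p + 5(1−p). From Type-C: 6p + 11(1−p).
Set equal: 6p = 6(1−p) → p = 6/12 = 1/2.

1/2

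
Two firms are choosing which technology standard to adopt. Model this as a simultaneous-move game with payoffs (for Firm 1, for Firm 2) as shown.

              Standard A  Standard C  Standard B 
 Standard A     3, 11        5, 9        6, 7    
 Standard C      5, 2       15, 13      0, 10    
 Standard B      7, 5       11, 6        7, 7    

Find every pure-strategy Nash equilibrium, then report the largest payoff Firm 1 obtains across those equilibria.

15

Both Standard C is a pure NE (Firm 1: 15 ≥ 11; Firm 2: 13 ≥ 10). Firm 1 gets 15.
Both Standard B is a pure NE (Firm 1: 7 ≥ 6; Firm 2: 7 ≥ 6). Firm 1 gets 7.
Every other cell has a profitable deviation for at least one player. Highest of {15, 7} is 15.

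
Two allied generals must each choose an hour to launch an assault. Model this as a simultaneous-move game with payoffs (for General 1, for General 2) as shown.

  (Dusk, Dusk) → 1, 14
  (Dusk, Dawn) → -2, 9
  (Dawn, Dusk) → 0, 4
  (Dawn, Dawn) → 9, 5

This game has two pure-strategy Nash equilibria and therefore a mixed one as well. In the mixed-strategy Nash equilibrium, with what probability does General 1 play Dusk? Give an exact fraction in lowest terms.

General 1's mix p on Dusk must make General 2 indifferent between Dusk and Dawn.
General 2's payoff from Dusk: 14p + 4(1−p). From Dawn: 9p + 5(1−p).
Set equal: 5p = 1(1−p) → p = 1/6.

1/6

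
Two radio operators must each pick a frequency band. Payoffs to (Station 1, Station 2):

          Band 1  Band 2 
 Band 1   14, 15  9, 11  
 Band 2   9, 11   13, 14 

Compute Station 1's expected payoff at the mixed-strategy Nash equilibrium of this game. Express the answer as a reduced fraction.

101/9

Station 2 mixes with probability q on Band 1, chosen so Station 1 is indifferent: 14q + 9(1−q) = 9q + 13(1−q) gives q = 4/9.
Station 1's expected payoff (from either row, since indifferent) is 14·4/9 + 9·5/9 = 101/9.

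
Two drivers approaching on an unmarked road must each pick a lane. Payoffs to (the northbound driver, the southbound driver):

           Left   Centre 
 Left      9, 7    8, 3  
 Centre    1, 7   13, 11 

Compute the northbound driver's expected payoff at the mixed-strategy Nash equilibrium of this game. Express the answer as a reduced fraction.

The southbound driver mixes with probability q on Left, chosen so the northbound driver is indifferent: 9q + 8(1−q) = 1q + 13(1−q) gives q = 5/13.
The northbound driver's expected payoff (from either row, since indifferent) is 9·5/13 + 8·8/13 = 109/13.

109/13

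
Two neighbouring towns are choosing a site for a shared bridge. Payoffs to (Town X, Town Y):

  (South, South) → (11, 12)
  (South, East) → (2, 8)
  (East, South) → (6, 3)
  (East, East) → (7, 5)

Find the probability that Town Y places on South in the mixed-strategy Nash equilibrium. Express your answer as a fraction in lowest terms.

1/2

Town Y's mix q on South must make Town X indifferent between South and East.
Town X's payoff from South: 11q + 2(1−q). From East: 6q + 7(1−q).
Set equal: 5q = 5(1−q) → q = 5/10 = 1/2.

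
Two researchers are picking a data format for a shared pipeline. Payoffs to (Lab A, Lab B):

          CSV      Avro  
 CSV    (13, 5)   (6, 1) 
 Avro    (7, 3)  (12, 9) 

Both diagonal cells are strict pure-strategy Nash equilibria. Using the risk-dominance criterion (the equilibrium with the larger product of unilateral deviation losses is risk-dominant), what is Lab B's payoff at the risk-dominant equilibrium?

At both CSV: Lab A loses 13 − 7 = 6 by deviating; Lab B loses 5 − 1 = 4. Product = 6·4 = 24.
At both Avro: Lab A loses 12 − 6 = 6 by deviating; Lab B loses 9 − 3 = 6. Product = 6·6 = 36.
36 > 24, so both Avro is risk-dominant. Lab B's payoff there is 9.

9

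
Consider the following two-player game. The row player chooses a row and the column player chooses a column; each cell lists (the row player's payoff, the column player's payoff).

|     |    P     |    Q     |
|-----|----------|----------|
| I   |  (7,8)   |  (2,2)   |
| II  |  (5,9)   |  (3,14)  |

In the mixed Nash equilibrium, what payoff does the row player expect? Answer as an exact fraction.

11/3

The column player mixes with probability q on P, chosen so the row player is indifferent: 7q + 2(1−q) = 5q + 3(1−q) gives q = 1/3.
The row player's expected payoff (from either row, since indifferent) is 7·1/3 + 2·2/3 = 11/3.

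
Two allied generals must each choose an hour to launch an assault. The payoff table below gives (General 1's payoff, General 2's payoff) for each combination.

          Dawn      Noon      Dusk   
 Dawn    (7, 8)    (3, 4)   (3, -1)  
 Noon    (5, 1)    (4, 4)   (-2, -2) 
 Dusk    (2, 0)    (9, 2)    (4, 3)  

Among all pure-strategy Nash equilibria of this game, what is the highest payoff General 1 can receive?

Both Dawn is a pure NE (General 1: 7 ≥ 5; General 2: 8 ≥ 4). General 1 gets 7.
Both Dusk is a pure NE (General 1: 4 ≥ 3; General 2: 3 ≥ 2). General 1 gets 4.
Every other cell has a profitable deviation for at least one player. Highest of {7, 4} is 7.

7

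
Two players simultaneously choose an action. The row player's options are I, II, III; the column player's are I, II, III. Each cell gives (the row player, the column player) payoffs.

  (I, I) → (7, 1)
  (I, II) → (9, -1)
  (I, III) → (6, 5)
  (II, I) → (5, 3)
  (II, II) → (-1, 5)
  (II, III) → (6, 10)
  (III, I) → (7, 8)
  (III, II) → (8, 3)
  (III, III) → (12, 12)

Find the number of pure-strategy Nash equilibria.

Both III: the row player gets 12 (best alternative 6); the column player gets 12 (best alternative 8). Neither deviates — NE.
Both II is not a NE: the row player would switch to I (9 > -1).
No other cell survives both best-response checks, so there is 1 pure NE.

1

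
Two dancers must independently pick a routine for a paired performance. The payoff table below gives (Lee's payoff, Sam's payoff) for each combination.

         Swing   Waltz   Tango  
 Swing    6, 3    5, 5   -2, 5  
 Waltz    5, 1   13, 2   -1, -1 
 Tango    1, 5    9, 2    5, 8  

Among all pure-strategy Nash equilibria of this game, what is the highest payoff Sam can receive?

8

Both Waltz is a pure NE (Lee: 13 ≥ 9; Sam: 2 ≥ 1). Sam gets 2.
Both Tango is a pure NE (Lee: 5 ≥ -1; Sam: 8 ≥ 5). Sam gets 8.
Every other cell has a profitable deviation for at least one player. Highest of {2, 8} is 8.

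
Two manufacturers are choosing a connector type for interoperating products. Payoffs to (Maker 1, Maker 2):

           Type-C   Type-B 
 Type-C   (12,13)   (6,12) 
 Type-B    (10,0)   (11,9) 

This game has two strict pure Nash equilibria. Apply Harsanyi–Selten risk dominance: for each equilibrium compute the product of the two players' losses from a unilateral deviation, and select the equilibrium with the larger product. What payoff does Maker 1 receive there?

At both Type-C: Maker 1 loses 12 − 10 = 2 by deviating; Maker 2 loses 13 − 12 = 1. Product = 2·1 = 2.
At both Type-B: Maker 1 loses 11 − 6 = 5 by deviating; Maker 2 loses 9 − 0 = 9. Product = 5·9 = 45.
45 > 2, so both Type-B is risk-dominant. Maker 1's payoff there is 11.

11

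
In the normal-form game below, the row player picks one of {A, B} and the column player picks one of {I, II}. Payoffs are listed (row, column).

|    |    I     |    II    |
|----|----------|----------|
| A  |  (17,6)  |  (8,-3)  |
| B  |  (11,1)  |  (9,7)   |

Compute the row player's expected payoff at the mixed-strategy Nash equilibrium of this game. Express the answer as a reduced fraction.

The column player mixes with probability q on I, chosen so the row player is indifferent: 17q + 8(1−q) = 11q + 9(1−q) gives q = 1/7.
The row player's expected payoff (from either row, since indifferent) is 17·1/7 + 8·6/7 = 65/7.

65/7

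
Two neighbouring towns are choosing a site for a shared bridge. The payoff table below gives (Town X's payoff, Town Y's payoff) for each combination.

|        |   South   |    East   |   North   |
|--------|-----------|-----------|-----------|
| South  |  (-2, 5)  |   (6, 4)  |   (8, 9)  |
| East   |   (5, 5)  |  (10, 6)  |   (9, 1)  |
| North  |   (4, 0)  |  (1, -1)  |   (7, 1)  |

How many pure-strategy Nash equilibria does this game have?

1

Both East: Town X gets 10 (best alternative 6); Town Y gets 6 (best alternative 5). Neither deviates — NE.
Both North is not a NE: Town X would switch to East (9 > 7).
No other cell survives both best-response checks, so there is 1 pure NE.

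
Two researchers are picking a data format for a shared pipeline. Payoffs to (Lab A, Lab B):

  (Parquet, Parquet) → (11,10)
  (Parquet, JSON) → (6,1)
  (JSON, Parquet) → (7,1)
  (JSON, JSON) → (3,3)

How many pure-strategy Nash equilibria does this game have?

Both Parquet: Lab A gets 11 (best alternative 7); Lab B gets 10 (best alternative 1). Neither deviates — NE.
Both JSON is not a NE: Lab A would switch to Parquet (6 > 3).
No other cell survives both best-response checks, so there is 1 pure NE.

1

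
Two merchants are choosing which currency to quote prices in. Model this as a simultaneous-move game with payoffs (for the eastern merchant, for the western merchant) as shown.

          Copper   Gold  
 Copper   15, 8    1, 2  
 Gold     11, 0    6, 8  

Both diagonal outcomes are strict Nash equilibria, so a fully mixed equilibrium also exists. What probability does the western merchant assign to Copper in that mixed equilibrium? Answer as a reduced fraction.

5/9

The western merchant's mix q on Copper must make the eastern merchant indifferent between Copper and Gold.
The eastern merchant's payoff from Copper: 15q + 1(1−q). From Gold: 11q + 6(1−q).
Set equal: 4q = 5(1−q) → q = 5/9.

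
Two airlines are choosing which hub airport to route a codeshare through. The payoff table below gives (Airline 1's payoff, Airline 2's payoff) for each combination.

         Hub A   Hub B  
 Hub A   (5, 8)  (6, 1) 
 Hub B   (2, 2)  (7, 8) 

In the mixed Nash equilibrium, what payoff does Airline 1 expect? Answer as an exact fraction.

Airline 2 mixes with probability q on Hub A, chosen so Airline 1 is indifferent: 5q + 6(1−q) = 2q + 7(1−q) gives q = 1/4.
Airline 1's expected payoff (from either row, since indifferent) is 5·1/4 + 6·3/4 = 23/4.

23/4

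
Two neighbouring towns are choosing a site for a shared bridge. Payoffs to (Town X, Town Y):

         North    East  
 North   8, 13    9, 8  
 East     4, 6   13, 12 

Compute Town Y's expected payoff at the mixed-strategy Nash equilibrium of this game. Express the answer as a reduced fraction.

108/11

Town X mixes with probability p on North, chosen so Town Y is indifferent: 13p + 6(1−p) = 8p + 12(1−p) gives p = 6/11.
Town Y's expected payoff is 13·6/11 + 6·5/11 = 108/11.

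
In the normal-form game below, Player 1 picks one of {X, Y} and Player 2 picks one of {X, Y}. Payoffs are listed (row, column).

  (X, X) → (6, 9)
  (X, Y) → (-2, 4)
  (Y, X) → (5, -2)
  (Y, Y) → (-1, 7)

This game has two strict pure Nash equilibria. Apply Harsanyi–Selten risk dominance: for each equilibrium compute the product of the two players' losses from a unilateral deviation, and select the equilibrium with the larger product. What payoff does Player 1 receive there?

-1

At both X: Player 1 loses 6 − 5 = 1 by deviating; Player 2 loses 9 − 4 = 5. Product = 1·5 = 5.
At both Y: Player 1 loses -1 − (-2) = 1 by deviating; Player 2 loses 7 − (-2) = 9. Product = 1·9 = 9.
9 > 5, so both Y is risk-dominant. Player 1's payoff there is -1.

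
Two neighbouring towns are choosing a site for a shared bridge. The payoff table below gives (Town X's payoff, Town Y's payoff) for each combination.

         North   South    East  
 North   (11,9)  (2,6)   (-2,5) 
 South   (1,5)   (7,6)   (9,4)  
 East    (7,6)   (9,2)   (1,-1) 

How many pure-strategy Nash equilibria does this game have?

1

Both North: Town X gets 11 (best alternative 7); Town Y gets 9 (best alternative 6). Neither deviates — NE.
Both East is not a NE: Town X would switch to South (9 > 1).
No other cell survives both best-response checks, so there is 1 pure NE.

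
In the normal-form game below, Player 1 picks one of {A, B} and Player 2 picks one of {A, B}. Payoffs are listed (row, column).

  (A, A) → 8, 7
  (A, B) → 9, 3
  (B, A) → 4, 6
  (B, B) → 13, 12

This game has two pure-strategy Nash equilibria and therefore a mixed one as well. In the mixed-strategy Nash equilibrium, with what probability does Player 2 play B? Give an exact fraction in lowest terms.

1/2

Player 2's mix q on A must make Player 1 indifferent between A and B.
Player 1's payoff from A: 8q + 9(1−q). From B: 4q + 13(1−q).
Set equal: 4q = 4(1−q) → q = 4/8 = 1/2.
Probability on B is 1 − 1/2 = 1/2.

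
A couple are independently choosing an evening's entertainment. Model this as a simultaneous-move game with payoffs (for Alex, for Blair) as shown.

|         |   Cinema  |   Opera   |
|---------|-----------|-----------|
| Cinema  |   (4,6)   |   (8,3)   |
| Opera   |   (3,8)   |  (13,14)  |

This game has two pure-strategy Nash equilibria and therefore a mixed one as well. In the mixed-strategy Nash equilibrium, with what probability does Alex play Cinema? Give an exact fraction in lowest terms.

Alex's mix p on Cinema must make Blair indifferent between Cinema and Opera.
Blair's payoff from Cinema: 6p + 8(1−p). From Opera: 3p + 14(1−p).
Set equal: 3p = 6(1−p) → p = 6/9 = 2/3.

2/3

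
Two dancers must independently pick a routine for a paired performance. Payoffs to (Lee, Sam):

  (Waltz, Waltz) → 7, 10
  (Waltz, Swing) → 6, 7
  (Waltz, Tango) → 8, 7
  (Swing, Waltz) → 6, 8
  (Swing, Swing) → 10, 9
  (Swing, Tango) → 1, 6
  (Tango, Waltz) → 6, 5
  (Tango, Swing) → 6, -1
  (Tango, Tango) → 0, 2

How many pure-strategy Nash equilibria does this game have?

2

Both Waltz: Lee gets 7 (best alternative 6); Sam gets 10 (best alternative 7). Neither deviates — NE.
Both Swing: Lee gets 10 (best alternative 6); Sam gets 9 (best alternative 8). Neither deviates — NE.
Both Tango is not a NE: Lee would switch to Waltz (8 > 0).
No other cell survives both best-response checks, so there are 2 pure NE.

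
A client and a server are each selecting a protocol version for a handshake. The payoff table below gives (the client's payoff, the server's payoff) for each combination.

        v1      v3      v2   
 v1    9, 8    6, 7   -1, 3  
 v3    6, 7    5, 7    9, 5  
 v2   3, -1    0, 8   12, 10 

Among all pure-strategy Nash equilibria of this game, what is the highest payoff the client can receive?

12

Both v1 is a pure NE (the client: 9 ≥ 6; the server: 8 ≥ 7). The client gets 9.
Both v2 is a pure NE (the client: 12 ≥ 9; the server: 10 ≥ 8). The client gets 12.
Every other cell has a profitable deviation for at least one player. Highest of {9, 12} is 12.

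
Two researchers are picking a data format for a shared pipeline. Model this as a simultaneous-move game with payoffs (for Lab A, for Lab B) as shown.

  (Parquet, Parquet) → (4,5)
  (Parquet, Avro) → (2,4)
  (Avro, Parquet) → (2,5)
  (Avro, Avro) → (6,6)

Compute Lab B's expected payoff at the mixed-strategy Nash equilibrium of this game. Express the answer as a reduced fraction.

5

Lab A mixes with probability p on Parquet, chosen so Lab B is indifferent: 5p + 5(1−p) = 4p + 6(1−p) gives p = 1/2.
Lab B's expected payoff is 5·1/2 + 5·1/2 = 5.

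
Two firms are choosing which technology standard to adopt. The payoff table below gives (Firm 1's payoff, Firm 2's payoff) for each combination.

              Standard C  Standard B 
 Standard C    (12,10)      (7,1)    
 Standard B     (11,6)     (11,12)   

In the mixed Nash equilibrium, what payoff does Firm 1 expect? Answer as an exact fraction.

Firm 2 mixes with probability q on Standard C, chosen so Firm 1 is indifferent: 12q + 7(1−q) = 11q + 11(1−q) gives q = 4/5.
Firm 1's expected payoff (from either row, since indifferent) is 12·4/5 + 7·1/5 = 11.

11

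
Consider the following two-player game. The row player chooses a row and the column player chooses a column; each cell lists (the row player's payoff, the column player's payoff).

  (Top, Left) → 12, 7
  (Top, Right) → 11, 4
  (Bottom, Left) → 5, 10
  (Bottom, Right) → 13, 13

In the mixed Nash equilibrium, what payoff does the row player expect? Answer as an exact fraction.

The column player mixes with probability q on Left, chosen so the row player is indifferent: 12q + 11(1−q) = 5q + 13(1−q) gives q = 2/9.
The row player's expected payoff (from either row, since indifferent) is 12·2/9 + 11·7/9 = 101/9.

101/9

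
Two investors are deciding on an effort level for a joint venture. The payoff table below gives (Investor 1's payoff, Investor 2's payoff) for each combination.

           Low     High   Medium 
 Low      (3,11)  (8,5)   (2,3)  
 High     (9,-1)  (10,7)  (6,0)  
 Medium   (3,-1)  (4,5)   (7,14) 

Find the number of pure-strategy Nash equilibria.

Both High: Investor 1 gets 10 (best alternative 8); Investor 2 gets 7 (best alternative 0). Neither deviates — NE.
Both Medium: Investor 1 gets 7 (best alternative 6); Investor 2 gets 14 (best alternative 5). Neither deviates — NE.
Both Low is not a NE: Investor 1 would switch to High (9 > 3).
No other cell survives both best-response checks, so there are 2 pure NE.

2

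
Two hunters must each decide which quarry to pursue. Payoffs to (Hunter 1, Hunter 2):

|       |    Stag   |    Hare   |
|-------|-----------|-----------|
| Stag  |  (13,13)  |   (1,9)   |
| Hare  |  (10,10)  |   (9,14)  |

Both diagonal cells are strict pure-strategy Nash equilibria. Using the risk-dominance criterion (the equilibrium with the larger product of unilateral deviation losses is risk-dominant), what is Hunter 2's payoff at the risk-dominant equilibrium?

At both Stag: Hunter 1 loses 13 − 10 = 3 by deviating; Hunter 2 loses 13 − 9 = 4. Product = 3·4 = 12.
At both Hare: Hunter 1 loses 9 − 1 = 8 by deviating; Hunter 2 loses 14 − 10 = 4. Product = 8·4 = 32.
32 > 12, so both Hare is risk-dominant. Hunter 2's payoff there is 14.

14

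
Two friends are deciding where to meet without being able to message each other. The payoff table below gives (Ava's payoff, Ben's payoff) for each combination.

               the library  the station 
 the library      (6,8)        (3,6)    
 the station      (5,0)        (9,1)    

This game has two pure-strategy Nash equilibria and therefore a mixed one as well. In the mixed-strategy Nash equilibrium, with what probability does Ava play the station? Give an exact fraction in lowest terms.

2/3

Ava's mix p on the library must make Ben indifferent between the library and the station.
Ben's payoff from the library: 8p + 0(1−p). From the station: 6p + 1(1−p).
Set equal: 2p = 1(1−p) → p = 1/3.
Probability on the station is 1 − 1/3 = 2/3.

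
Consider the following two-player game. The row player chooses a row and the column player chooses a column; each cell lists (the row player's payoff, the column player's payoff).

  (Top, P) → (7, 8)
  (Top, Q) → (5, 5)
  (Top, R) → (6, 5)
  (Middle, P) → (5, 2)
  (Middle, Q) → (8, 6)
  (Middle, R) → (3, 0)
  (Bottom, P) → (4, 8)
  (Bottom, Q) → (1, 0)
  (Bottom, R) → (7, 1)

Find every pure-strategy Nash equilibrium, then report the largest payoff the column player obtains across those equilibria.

8

(Top, P) is a pure NE (the row player: 7 ≥ 5; the column player: 8 ≥ 5). The column player gets 8.
(Middle, Q) is a pure NE (the row player: 8 ≥ 5; the column player: 6 ≥ 2). The column player gets 6.
Every other cell has a profitable deviation for at least one player. Highest of {8, 6} is 8.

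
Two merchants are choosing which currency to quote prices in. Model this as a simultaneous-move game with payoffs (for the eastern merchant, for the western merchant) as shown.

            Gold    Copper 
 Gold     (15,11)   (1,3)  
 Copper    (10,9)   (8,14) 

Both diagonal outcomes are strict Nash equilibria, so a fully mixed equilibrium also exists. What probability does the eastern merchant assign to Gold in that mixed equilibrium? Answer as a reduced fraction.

5/13

The eastern merchant's mix p on Gold must make the western merchant indifferent between Gold and Copper.
The western merchant's payoff from Gold: 11p + 9(1−p). From Copper: 3p + 14(1−p).
Set equal: 8p = 5(1−p) → p = 5/13.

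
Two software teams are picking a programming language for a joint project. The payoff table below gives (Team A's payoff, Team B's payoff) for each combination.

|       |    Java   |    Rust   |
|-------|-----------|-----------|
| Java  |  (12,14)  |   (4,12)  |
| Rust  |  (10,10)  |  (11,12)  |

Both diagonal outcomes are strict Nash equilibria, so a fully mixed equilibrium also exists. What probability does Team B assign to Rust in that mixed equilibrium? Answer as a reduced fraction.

2/9

Team B's mix q on Java must make Team A indifferent between Java and Rust.
Team A's payoff from Java: 12q + 4(1−q). From Rust: 10q + 11(1−q).
Set equal: 2q = 7(1−q) → q = 7/9.
Probability on Rust is 1 − 7/9 = 2/9.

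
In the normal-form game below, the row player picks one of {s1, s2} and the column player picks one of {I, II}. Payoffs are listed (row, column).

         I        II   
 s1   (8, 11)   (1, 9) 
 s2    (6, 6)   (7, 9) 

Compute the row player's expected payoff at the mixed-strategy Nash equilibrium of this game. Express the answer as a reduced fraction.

25/4

The column player mixes with probability q on I, chosen so the row player is indifferent: 8q + 1(1−q) = 6q + 7(1−q) gives q = 3/4.
The row player's expected payoff (from either row, since indifferent) is 8·3/4 + 1·1/4 = 25/4.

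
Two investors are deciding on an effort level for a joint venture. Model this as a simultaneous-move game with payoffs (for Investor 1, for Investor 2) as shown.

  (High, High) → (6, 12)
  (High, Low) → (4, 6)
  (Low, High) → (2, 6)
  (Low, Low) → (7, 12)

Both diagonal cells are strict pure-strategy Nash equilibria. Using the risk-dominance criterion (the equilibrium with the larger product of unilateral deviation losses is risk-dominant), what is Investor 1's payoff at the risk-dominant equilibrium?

At both High: Investor 1 loses 6 − 2 = 4 by deviating; Investor 2 loses 12 − 6 = 6. Product = 4·6 = 24.
At both Low: Investor 1 loses 7 − 4 = 3 by deviating; Investor 2 loses 12 − 6 = 6. Product = 3·6 = 18.
24 > 18, so both High is risk-dominant. Investor 1's payoff there is 6.

6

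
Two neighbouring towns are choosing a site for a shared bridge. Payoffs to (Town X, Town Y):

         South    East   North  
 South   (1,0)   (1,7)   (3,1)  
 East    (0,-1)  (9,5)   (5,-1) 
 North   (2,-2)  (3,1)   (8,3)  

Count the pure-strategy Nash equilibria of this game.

Both East: Town X gets 9 (best alternative 3); Town Y gets 5 (best alternative -1). Neither deviates — NE.
Both North: Town X gets 8 (best alternative 5); Town Y gets 3 (best alternative 1). Neither deviates — NE.
Both South is not a NE: Town X would switch to North (2 > 1).
No other cell survives both best-response checks, so there are 2 pure NE.

2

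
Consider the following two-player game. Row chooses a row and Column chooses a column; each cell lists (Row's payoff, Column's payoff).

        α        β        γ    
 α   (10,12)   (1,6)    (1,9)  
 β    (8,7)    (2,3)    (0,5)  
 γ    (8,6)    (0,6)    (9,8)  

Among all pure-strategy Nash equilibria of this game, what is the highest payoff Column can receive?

Both α is a pure NE (Row: 10 ≥ 8; Column: 12 ≥ 9). Column gets 12.
Both γ is a pure NE (Row: 9 ≥ 1; Column: 8 ≥ 6). Column gets 8.
Every other cell has a profitable deviation for at least one player. Highest of {12, 8} is 12.

12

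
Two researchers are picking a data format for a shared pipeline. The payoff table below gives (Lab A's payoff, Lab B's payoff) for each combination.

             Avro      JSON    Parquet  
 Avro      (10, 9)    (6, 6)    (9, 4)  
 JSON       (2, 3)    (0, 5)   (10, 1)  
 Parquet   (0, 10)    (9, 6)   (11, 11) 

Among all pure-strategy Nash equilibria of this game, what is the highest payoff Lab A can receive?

Both Avro is a pure NE (Lab A: 10 ≥ 2; Lab B: 9 ≥ 6). Lab A gets 10.
Both Parquet is a pure NE (Lab A: 11 ≥ 10; Lab B: 11 ≥ 10). Lab A gets 11.
Every other cell has a profitable deviation for at least one player. Highest of {10, 11} is 11.

11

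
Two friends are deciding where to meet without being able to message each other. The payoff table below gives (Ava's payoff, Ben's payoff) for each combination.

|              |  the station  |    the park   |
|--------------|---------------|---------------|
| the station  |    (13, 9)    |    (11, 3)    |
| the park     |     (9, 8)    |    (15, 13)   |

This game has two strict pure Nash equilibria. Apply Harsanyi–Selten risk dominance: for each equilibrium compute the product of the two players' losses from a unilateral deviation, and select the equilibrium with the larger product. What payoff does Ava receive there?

At both the station: Ava loses 13 − 9 = 4 by deviating; Ben loses 9 − 3 = 6. Product = 4·6 = 24.
At both the park: Ava loses 15 − 11 = 4 by deviating; Ben loses 13 − 8 = 5. Product = 4·5 = 20.
24 > 20, so both the station is risk-dominant. Ava's payoff there is 13.

13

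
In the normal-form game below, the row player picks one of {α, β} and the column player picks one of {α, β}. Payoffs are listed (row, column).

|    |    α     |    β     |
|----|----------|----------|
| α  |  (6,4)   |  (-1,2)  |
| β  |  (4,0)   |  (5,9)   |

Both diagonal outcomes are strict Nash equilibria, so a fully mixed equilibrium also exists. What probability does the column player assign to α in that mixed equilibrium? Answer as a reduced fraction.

The column player's mix q on α must make the row player indifferent between α and β.
The row player's payoff from α: 6q + (-1)(1−q). From β: 4q + 5(1−q).
Set equal: 2q = 6(1−q) → q = 6/8 = 3/4.

3/4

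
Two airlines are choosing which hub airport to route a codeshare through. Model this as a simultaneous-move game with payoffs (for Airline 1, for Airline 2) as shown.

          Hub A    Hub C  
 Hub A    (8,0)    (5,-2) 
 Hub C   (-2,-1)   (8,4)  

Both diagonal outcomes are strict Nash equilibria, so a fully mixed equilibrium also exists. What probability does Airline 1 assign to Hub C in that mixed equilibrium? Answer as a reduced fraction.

Airline 1's mix p on Hub A must make Airline 2 indifferent between Hub A and Hub C.
Airline 2's payoff from Hub A: 0p + (-1)(1−p). From Hub C: (-2)p + 4(1−p).
Set equal: 2p = 5(1−p) → p = 5/7.
Probability on Hub C is 1 − 5/7 = 2/7.

2/7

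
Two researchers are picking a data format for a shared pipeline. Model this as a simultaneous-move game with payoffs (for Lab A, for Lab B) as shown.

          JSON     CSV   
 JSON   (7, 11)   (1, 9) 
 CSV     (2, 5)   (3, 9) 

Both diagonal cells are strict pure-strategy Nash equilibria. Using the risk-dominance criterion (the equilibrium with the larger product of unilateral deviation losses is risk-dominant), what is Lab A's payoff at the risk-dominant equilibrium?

At both JSON: Lab A loses 7 − 2 = 5 by deviating; Lab B loses 11 − 9 = 2. Product = 5·2 = 10.
At both CSV: Lab A loses 3 − 1 = 2 by deviating; Lab B loses 9 − 5 = 4. Product = 2·4 = 8.
10 > 8, so both JSON is risk-dominant. Lab A's payoff there is 7.

7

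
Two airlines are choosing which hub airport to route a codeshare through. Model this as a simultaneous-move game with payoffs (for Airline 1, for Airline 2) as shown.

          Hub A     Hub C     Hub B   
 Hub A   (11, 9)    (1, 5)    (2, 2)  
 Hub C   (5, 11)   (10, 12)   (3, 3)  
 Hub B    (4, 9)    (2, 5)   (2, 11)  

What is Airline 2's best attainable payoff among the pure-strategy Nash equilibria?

Both Hub A is a pure NE (Airline 1: 11 ≥ 5; Airline 2: 9 ≥ 5). Airline 2 gets 9.
Both Hub C is a pure NE (Airline 1: 10 ≥ 2; Airline 2: 12 ≥ 11). Airline 2 gets 12.
Every other cell has a profitable deviation for at least one player. Highest of {9, 12} is 12.

12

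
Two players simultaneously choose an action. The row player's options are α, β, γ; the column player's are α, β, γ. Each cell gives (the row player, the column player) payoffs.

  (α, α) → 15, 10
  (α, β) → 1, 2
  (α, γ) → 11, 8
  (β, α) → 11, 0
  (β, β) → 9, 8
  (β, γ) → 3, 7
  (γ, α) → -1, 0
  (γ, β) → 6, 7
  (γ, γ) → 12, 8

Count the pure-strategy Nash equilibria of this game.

3

Both α: the row player gets 15 (best alternative 11); the column player gets 10 (best alternative 8). Neither deviates — NE.
Both β: the row player gets 9 (best alternative 6); the column player gets 8 (best alternative 7). Neither deviates — NE.
Both γ: the row player gets 12 (best alternative 11); the column player gets 8 (best alternative 7). Neither deviates — NE.
(γ, α) is not a NE: the row player would switch to α (15 > -1).
No other cell survives both best-response checks, so there are 3 pure NE.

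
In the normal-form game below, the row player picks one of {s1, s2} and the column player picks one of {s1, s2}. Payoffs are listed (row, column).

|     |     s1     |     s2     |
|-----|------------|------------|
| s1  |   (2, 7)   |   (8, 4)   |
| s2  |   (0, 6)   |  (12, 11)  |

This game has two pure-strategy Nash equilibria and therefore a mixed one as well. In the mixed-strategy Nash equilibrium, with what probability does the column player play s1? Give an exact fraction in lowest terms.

2/3

The column player's mix q on s1 must make the row player indifferent between s1 and s2.
The row player's payoff from s1: 2q + 8(1−q). From s2: 0q + 12(1−q).
Set equal: 2q = 4(1−q) → q = 4/6 = 2/3.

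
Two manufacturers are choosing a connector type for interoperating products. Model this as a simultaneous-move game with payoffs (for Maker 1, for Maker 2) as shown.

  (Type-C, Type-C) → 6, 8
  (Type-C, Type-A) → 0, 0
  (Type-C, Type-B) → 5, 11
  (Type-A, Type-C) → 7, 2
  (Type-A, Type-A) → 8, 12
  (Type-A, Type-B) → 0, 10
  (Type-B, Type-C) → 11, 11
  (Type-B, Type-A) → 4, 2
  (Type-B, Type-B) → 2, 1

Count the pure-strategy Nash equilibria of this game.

3

(Type-C, Type-B): Maker 1 gets 5 (best alternative 2); Maker 2 gets 11 (best alternative 8). Neither deviates — NE.
Both Type-A: Maker 1 gets 8 (best alternative 4); Maker 2 gets 12 (best alternative 10). Neither deviates — NE.
(Type-B, Type-C): Maker 1 gets 11 (best alternative 7); Maker 2 gets 11 (best alternative 2). Neither deviates — NE.
Both Type-C is not a NE: Maker 1 would switch to Type-B (11 > 6).
No other cell survives both best-response checks, so there are 3 pure NE.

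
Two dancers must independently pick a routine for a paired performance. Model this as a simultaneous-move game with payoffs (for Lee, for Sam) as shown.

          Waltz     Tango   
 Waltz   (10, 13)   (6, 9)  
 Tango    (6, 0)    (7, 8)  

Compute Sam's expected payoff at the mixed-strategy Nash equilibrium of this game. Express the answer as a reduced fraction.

26/3

Lee mixes with probability p on Waltz, chosen so Sam is indifferent: 13p + 0(1−p) = 9p + 8(1−p) gives p = 2/3.
Sam's expected payoff is 13·2/3 + 0·1/3 = 26/3.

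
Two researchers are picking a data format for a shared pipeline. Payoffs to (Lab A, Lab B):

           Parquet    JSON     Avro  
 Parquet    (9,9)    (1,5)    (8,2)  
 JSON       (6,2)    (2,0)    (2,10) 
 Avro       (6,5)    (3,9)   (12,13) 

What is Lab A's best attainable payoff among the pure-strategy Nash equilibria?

Both Parquet is a pure NE (Lab A: 9 ≥ 6; Lab B: 9 ≥ 5). Lab A gets 9.
Both Avro is a pure NE (Lab A: 12 ≥ 8; Lab B: 13 ≥ 9). Lab A gets 12.
Every other cell has a profitable deviation for at least one player. Highest of {9, 12} is 12.

12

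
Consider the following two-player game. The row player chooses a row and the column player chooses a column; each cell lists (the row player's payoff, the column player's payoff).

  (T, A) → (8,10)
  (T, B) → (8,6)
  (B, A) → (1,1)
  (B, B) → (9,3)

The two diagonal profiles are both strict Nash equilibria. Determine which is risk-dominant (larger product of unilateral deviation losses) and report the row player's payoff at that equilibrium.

At (T, A): the row player loses 8 − 1 = 7 by deviating; the column player loses 10 − 6 = 4. Product = 7·4 = 28.
At (B, B): the row player loses 9 − 8 = 1 by deviating; the column player loses 3 − 1 = 2. Product = 1·2 = 2.
28 > 2, so (T, A) is risk-dominant. The row player's payoff there is 8.

8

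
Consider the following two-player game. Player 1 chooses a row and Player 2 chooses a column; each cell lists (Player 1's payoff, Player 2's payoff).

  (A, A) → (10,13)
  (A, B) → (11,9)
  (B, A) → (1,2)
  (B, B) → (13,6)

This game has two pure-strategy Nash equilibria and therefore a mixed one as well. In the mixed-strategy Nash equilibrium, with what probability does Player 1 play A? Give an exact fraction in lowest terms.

1/2

Player 1's mix p on A must make Player 2 indifferent between A and B.
Player 2's payoff from A: 13p + 2(1−p). From B: 9p + 6(1−p).
Set equal: 4p = 4(1−p) → p = 4/8 = 1/2.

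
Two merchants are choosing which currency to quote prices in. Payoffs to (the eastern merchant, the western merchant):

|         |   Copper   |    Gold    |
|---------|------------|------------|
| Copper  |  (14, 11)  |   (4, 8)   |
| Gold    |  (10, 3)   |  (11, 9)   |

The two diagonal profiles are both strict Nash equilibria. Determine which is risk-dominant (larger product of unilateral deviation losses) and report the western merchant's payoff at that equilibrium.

At both Copper: the eastern merchant loses 14 − 10 = 4 by deviating; the western merchant loses 11 − 8 = 3. Product = 4·3 = 12.
At both Gold: the eastern merchant loses 11 − 4 = 7 by deviating; the western merchant loses 9 − 3 = 6. Product = 7·6 = 42.
42 > 12, so both Gold is risk-dominant. The western merchant's payoff there is 9.

9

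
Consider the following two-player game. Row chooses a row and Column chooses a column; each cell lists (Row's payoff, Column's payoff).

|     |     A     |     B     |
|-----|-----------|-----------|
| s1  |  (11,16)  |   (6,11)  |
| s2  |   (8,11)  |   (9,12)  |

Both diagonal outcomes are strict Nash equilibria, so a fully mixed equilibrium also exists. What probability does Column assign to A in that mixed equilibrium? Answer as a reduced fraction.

Column's mix q on A must make Row indifferent between s1 and s2.
Row's payoff from s1: 11q + 6(1−q). From s2: 8q + 9(1−q).
Set equal: 3q = 3(1−q) → q = 3/6 = 1/2.

1/2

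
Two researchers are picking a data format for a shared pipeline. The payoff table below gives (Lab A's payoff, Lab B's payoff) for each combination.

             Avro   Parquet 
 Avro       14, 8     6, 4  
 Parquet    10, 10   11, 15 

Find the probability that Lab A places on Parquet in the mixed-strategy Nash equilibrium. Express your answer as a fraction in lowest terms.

Lab A's mix p on Avro must make Lab B indifferent between Avro and Parquet.
Lab B's payoff from Avro: 8p + 10(1−p). From Parquet: 4p + 15(1−p).
Set equal: 4p = 5(1−p) → p = 5/9.
Probability on Parquet is 1 − 5/9 = 4/9.

4/9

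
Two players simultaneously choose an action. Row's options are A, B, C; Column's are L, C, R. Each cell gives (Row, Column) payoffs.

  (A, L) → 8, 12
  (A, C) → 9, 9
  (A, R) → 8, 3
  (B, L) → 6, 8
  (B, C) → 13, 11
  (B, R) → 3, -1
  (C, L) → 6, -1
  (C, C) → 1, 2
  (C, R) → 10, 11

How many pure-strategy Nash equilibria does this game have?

(A, L): Row gets 8 (best alternative 6); Column gets 12 (best alternative 9). Neither deviates — NE.
(B, C): Row gets 13 (best alternative 9); Column gets 11 (best alternative 8). Neither deviates — NE.
(C, R): Row gets 10 (best alternative 8); Column gets 11 (best alternative 2). Neither deviates — NE.
(A, R) is not a NE: Row would switch to C (10 > 8).
No other cell survives both best-response checks, so there are 3 pure NE.

3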